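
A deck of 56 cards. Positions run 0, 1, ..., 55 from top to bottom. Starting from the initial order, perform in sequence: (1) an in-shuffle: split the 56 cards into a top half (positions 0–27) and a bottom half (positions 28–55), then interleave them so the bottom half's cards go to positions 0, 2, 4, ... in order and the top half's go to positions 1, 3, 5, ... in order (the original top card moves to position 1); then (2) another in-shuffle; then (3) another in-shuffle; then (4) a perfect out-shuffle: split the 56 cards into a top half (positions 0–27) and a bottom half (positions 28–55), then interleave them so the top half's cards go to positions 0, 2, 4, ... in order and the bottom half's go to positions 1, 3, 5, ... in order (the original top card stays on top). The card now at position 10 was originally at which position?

14

Undo the operations in reverse order, starting from position 10:
  undo op 4 (out-shuffle, from top half): 10 ← 5
  undo op 3 (in-shuffle, from top half): 5 ← 2
  undo op 2 (in-shuffle, from bottom half): 2 ← 29
  undo op 1 (in-shuffle, from top half): 29 ← 14
So the card at position 10 came from original position 14.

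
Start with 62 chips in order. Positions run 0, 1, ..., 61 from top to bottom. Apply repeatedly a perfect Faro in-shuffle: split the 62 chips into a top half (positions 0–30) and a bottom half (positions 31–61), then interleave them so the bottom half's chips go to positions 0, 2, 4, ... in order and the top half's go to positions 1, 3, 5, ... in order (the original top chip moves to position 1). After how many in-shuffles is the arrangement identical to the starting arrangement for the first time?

6

The in-shuffle permutes the 62 positions with cycle lengths [2, 3, 3, 6, 6, 6, 6, 6, 6, 6, 6, 6].
Every chip is home exactly when every cycle has completed a whole number of laps, i.e. after lcm(2, 3, 6) = 6 in-shuffles.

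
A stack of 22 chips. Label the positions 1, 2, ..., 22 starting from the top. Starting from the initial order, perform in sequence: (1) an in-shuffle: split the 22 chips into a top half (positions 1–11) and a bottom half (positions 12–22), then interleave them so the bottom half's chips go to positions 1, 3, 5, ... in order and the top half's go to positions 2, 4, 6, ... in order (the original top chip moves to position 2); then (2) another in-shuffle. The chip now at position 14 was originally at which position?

Undo the operations in reverse order, starting from position 14:
  undo op 2 (in-shuffle, from top half): 14 ← 7
  undo op 1 (in-shuffle, from bottom half): 7 ← 15
So the chip at position 14 came from original position 15.

15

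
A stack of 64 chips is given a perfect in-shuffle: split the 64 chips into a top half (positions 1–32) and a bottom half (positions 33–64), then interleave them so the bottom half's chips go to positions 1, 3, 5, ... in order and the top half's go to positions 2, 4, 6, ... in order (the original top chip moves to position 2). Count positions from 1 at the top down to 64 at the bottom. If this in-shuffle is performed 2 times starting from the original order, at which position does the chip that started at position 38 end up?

22

Track the chip's position through each in-shuffle:
38 → 11 → 22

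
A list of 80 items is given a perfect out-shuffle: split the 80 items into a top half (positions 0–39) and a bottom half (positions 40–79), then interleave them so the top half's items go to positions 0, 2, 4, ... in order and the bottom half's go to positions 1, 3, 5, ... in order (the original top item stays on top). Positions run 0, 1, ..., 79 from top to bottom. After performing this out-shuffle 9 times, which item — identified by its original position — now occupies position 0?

0

Work backwards from position 0, undoing one out-shuffle at a time:
0 ← 0 ← 0 ← 0 ← 0 ← 0 ← 0 ← 0 ← 0 ← 0
So the item now at position 0 started at position 0.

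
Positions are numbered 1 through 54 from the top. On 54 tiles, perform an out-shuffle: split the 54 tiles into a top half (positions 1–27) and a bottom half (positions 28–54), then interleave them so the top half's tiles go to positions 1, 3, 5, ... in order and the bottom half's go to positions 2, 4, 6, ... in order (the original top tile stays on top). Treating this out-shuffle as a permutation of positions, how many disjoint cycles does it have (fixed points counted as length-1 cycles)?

Trace each unvisited position around until it returns:
(1) (2 3 5 9 17 33 ... len 52) (54)
3 cycles in total.

3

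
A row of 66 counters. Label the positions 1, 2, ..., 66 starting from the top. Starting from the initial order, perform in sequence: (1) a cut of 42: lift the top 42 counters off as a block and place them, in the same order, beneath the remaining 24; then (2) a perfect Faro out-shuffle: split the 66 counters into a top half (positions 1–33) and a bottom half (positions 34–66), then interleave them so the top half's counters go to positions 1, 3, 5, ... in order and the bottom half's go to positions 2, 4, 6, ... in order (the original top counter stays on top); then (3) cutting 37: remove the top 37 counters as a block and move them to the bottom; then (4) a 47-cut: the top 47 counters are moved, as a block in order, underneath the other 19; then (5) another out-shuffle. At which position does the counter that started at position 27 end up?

Track the counter from position 27 forward through each operation:
  after op 1 (cut 42): 27 → 51
  after op 2 (out-shuffle): 51 → 36
  after op 3 (cut 37): 36 → 65
  after op 4 (cut 47): 65 → 18
  after op 5 (out-shuffle): 18 → 35

35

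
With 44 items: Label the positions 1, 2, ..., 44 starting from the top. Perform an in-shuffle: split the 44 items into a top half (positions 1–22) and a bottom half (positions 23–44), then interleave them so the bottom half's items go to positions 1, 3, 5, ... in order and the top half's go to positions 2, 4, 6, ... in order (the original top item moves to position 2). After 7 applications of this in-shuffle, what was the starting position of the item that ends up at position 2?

Work backwards from position 2, undoing one in-shuffle at a time:
2 ← 1 ← 23 ← 34 ← 17 ← 31 ← 38 ← 19
So the item now at position 2 started at position 19.

19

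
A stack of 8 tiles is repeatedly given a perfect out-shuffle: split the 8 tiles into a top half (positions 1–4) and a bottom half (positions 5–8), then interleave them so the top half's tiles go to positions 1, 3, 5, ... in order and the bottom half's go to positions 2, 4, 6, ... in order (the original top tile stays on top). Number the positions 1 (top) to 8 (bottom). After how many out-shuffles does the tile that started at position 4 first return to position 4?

Follow position 4 under repeated out-shuffles:
4 → 7 → 6 → 4
It first returns after 3 out-shuffles.

3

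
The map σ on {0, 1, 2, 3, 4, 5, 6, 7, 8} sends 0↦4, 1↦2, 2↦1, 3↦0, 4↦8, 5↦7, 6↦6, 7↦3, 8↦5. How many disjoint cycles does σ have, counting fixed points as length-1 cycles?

3

Cycle decomposition: (0 4 8 5 7 3) (1 2) (6).
3 cycles.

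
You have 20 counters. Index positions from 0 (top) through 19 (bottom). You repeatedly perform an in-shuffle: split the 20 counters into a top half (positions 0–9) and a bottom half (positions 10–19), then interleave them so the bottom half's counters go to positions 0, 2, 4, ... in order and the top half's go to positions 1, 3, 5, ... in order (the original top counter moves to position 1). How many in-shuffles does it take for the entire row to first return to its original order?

The in-shuffle permutes the 20 positions with cycle lengths [2, 3, 3, 6, 6].
Every counter is home exactly when every cycle has completed a whole number of laps, i.e. after lcm(2, 3, 6) = 6 in-shuffles.

6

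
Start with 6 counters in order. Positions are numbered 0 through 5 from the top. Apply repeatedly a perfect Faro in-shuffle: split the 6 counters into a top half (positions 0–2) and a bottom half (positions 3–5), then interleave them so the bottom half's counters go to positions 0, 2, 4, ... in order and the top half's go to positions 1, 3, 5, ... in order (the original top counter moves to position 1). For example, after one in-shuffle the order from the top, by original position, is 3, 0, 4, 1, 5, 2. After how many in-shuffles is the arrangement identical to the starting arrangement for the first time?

The in-shuffle permutes the 6 positions with cycle lengths [3, 3].
Every counter is home exactly when every cycle has completed a whole number of laps, i.e. after lcm(3) = 3 in-shuffles.

3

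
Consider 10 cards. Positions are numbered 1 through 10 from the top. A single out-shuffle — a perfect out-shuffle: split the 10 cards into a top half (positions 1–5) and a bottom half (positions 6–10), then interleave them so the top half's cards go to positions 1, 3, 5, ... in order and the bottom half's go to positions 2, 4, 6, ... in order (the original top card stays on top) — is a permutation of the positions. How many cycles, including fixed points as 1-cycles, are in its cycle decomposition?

Trace each unvisited position around until it returns:
(1) (2 3 5 9 8 6) (4 7) (10)
4 cycles in total.

4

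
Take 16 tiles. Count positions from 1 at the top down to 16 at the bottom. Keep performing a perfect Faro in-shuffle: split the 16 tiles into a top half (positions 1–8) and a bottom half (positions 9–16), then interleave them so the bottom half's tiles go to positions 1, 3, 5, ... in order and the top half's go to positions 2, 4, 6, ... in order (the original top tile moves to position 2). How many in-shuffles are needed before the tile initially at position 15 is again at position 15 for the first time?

Follow position 15 under repeated in-shuffles:
15 → 13 → 9 → 1 → 2 → 4 → 8 → 16 → 15
It first returns after 8 in-shuffles.

8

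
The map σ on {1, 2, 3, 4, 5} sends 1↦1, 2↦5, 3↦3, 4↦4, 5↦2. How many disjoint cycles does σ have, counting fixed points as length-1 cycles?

4

Cycle decomposition: (1) (2 5) (3) (4).
4 cycles.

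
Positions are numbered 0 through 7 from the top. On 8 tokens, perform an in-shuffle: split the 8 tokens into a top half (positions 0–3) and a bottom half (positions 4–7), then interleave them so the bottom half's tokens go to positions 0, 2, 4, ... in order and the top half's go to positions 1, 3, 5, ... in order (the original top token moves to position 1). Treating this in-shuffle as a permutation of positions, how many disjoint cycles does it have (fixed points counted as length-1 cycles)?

2

Trace each unvisited position around until it returns:
(0 1 3 7 6 4) (2 5)
2 cycles in total.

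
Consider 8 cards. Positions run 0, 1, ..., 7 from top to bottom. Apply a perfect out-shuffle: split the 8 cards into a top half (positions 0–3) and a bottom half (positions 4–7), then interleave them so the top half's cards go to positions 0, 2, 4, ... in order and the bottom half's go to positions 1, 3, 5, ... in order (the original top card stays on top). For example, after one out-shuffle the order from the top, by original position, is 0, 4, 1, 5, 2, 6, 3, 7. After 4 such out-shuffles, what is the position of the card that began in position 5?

3

Track the card's position through each out-shuffle:
5 → 3 → 6 → 5 → 3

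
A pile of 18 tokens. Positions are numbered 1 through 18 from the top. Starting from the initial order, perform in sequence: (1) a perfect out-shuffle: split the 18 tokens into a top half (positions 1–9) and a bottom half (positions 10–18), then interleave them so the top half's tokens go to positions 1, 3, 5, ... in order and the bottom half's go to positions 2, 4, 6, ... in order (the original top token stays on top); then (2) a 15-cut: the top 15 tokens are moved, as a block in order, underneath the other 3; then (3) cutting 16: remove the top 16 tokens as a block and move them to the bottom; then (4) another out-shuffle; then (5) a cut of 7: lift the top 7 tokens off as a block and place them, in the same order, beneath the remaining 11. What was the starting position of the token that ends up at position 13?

3

Undo the operations in reverse order, starting from position 13:
  undo op 5 (cut 7): 13 ← 2
  undo op 4 (out-shuffle, from bottom half): 2 ← 10
  undo op 3 (cut 16): 10 ← 8
  undo op 2 (cut 15): 8 ← 5
  undo op 1 (out-shuffle, from top half): 5 ← 3
So the token at position 13 came from original position 3.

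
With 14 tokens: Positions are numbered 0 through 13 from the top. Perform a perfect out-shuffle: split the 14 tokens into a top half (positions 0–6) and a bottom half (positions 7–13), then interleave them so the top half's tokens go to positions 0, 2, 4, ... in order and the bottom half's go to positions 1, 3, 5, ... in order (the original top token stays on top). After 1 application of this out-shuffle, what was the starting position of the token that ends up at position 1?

Work backwards from position 1, undoing one out-shuffle at a time:
1 ← 7
So the token now at position 1 started at position 7.

7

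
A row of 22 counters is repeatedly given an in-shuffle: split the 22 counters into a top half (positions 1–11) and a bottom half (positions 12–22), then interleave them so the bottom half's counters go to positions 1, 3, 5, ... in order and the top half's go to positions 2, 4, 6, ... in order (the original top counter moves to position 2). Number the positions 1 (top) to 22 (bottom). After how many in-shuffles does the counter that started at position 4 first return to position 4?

Follow position 4 under repeated in-shuffles:
4 → 8 → 16 → 9 → 18 → 13 → 3 → 6 → 12 → 1 → 2 → 4
It first returns after 11 in-shuffles.

11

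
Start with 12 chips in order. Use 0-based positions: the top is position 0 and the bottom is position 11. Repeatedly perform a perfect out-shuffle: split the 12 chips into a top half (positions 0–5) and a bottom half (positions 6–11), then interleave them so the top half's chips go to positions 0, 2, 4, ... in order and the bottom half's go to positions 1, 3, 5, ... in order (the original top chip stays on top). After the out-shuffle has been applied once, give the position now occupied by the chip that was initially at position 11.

Position 11 is a fixed point of every out-shuffle, so the chip never moves.

11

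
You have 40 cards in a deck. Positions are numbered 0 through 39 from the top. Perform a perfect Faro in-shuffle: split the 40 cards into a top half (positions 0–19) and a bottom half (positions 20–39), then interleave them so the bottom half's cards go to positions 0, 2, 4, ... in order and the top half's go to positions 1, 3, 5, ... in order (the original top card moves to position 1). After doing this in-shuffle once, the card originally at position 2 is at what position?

Track the card's position through each in-shuffle:
2 → 5

5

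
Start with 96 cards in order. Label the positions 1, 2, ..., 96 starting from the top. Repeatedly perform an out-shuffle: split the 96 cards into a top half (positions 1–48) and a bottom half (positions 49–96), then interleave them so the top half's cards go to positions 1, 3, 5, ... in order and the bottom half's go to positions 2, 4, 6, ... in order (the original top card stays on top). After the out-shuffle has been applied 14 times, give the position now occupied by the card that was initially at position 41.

Track position through each out-shuffle: 41 → 81 → 66 → 36 → 71 → ... (continuing for 14 shuffles total) → 51.

51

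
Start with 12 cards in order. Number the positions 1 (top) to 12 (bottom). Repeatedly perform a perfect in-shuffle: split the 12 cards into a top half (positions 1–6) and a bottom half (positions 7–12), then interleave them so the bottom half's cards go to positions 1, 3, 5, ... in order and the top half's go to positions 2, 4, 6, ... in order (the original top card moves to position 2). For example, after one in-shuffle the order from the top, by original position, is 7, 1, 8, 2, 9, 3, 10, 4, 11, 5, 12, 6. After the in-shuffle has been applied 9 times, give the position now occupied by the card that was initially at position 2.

10

Track the card's position through each in-shuffle:
2 → 4 → 8 → 3 → 6 → 12 → 11 → 9 → 5 → 10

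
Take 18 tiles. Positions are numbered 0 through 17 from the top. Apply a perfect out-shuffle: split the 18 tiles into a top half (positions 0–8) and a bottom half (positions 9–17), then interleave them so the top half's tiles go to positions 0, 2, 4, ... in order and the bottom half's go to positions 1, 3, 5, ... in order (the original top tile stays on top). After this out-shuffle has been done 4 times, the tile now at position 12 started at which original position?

Work backwards from position 12, undoing one out-shuffle at a time:
12 ← 6 ← 3 ← 10 ← 5
So the tile now at position 12 started at position 5.

5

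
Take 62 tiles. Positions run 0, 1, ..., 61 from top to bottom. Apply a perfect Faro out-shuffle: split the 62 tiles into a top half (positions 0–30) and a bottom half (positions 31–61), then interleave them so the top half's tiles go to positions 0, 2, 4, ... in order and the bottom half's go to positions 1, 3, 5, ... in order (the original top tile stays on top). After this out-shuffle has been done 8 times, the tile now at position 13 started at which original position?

Work backwards from position 13, undoing one out-shuffle at a time:
13 ← 37 ← 49 ← 55 ← 58 ← 29 ← 45 ← 53 ← 57
So the tile now at position 13 started at position 57.

57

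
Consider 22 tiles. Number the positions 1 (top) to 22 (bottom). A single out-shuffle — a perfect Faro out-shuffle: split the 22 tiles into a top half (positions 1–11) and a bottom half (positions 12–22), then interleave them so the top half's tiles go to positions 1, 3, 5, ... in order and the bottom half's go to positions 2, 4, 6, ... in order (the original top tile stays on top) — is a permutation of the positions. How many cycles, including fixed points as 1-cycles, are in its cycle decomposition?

Trace each unvisited position around until it returns:
(1) (2 3 5 9 17 12) (4 7 13) (6 11 21 20 18 14) (8 15) (10 19 16) (22)
7 cycles in total.

7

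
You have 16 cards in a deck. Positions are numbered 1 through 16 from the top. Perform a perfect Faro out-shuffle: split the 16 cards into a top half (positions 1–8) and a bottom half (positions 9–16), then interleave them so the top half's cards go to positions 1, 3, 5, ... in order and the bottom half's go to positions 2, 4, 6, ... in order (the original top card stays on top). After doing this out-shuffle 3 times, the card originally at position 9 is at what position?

Track the card's position through each out-shuffle:
9 → 2 → 3 → 5

5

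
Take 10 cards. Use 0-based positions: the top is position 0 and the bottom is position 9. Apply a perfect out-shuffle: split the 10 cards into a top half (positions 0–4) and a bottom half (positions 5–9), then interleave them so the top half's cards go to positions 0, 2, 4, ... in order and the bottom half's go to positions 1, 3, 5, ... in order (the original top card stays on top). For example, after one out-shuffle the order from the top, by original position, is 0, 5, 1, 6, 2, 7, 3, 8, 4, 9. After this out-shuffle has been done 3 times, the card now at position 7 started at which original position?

2

Work backwards from position 7, undoing one out-shuffle at a time:
7 ← 8 ← 4 ← 2
So the card now at position 7 started at position 2.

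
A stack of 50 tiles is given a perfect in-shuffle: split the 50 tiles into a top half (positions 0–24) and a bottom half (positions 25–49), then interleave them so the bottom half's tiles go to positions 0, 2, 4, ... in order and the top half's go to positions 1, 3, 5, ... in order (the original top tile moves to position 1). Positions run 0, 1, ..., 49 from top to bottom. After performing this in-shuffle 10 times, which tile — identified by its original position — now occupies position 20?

Work backwards from position 20, undoing one in-shuffle at a time:
20 ← 35 ← 17 ← 8 ← 29 ← 14 ← 32 ← 41 ← 20 ← 35 ← 17
So the tile now at position 20 started at position 17.

17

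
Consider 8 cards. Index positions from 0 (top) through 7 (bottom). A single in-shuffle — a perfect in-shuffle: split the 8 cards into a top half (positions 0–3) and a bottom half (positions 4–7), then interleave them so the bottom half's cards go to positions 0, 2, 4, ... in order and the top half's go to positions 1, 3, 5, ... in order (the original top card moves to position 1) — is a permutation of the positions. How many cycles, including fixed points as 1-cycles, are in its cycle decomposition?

2

Trace each unvisited position around until it returns:
(0 1 3 7 6 4) (2 5)
2 cycles in total.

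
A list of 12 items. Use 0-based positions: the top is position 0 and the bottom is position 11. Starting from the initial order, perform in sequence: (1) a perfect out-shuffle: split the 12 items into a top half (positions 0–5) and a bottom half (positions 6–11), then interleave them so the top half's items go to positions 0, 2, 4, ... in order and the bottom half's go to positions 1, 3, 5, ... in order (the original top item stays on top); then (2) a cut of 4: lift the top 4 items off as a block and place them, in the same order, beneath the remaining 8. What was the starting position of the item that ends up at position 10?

1

Undo the operations in reverse order, starting from position 10:
  undo op 2 (cut 4): 10 ← 2
  undo op 1 (out-shuffle, from top half): 2 ← 1
So the item at position 10 came from original position 1.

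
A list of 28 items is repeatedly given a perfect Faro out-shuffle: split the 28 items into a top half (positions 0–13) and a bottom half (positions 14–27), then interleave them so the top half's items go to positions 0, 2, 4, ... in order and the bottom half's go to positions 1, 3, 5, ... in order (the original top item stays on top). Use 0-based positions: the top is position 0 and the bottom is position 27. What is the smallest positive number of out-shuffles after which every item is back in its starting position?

18

The out-shuffle permutes the 28 positions with cycle lengths [1, 1, 2, 6, 18].
Every item is home exactly when every cycle has completed a whole number of laps, i.e. after lcm(1, 2, 6, 18) = 18 out-shuffles.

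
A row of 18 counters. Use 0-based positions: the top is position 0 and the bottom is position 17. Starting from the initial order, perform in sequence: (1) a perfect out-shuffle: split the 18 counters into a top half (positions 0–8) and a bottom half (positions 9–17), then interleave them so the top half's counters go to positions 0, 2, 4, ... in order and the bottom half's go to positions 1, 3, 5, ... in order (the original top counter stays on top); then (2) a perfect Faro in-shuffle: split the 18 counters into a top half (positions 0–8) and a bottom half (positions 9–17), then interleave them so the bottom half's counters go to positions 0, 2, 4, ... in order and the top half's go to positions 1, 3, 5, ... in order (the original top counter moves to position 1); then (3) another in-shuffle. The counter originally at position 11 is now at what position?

Track the counter from position 11 forward through each operation:
  after op 1 (out-shuffle): 11 → 5
  after op 2 (in-shuffle): 5 → 11
  after op 3 (in-shuffle): 11 → 4

4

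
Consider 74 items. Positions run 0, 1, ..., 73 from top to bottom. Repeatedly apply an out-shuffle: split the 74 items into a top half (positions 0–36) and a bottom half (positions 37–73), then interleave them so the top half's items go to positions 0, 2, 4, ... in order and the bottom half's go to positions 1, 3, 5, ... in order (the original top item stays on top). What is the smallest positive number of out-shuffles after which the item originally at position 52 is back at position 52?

9

Follow position 52 under repeated out-shuffles:
52 → 31 → 62 → 51 → 29 → 58 → 43 → 13 → 26 → 52
It first returns after 9 out-shuffles.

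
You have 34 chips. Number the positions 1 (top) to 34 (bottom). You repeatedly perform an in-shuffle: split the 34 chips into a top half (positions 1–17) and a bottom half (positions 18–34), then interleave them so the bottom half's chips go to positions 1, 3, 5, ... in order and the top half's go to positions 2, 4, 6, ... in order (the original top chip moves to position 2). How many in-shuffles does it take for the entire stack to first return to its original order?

12

The in-shuffle permutes the 34 positions with cycle lengths [3, 3, 4, 12, 12].
Every chip is home exactly when every cycle has completed a whole number of laps, i.e. after lcm(3, 4, 12) = 12 in-shuffles.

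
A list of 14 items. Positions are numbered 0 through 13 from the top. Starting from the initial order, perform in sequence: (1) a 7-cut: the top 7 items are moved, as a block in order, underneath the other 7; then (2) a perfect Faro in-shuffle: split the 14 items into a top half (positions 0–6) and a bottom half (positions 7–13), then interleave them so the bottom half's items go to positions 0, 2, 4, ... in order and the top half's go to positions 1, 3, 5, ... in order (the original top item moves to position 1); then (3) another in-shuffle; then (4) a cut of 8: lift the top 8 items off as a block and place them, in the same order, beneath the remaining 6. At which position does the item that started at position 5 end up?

Track the item from position 5 forward through each operation:
  after op 1 (cut 7): 5 → 12
  after op 2 (in-shuffle): 12 → 10
  after op 3 (in-shuffle): 10 → 6
  after op 4 (cut 8): 6 → 12

12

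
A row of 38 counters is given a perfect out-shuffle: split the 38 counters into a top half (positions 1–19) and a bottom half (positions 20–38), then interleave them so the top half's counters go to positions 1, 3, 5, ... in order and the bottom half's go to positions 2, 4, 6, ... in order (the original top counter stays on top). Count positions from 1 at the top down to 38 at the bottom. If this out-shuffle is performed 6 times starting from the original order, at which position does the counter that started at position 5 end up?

35

Track the counter's position through each out-shuffle:
5 → 9 → 17 → 33 → 28 → 18 → 35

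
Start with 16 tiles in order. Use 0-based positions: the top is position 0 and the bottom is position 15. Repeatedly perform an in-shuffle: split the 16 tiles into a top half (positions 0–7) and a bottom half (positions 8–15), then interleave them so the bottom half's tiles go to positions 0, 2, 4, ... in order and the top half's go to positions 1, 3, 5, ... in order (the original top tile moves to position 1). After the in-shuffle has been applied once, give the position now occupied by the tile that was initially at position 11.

Track the tile's position through each in-shuffle:
11 → 6

6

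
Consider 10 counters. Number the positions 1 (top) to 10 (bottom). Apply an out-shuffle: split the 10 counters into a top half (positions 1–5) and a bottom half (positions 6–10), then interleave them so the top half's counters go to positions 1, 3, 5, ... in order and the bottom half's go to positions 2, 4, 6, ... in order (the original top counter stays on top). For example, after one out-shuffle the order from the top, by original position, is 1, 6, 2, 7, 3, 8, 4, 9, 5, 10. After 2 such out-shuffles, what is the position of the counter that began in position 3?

9

Track the counter's position through each out-shuffle:
3 → 5 → 9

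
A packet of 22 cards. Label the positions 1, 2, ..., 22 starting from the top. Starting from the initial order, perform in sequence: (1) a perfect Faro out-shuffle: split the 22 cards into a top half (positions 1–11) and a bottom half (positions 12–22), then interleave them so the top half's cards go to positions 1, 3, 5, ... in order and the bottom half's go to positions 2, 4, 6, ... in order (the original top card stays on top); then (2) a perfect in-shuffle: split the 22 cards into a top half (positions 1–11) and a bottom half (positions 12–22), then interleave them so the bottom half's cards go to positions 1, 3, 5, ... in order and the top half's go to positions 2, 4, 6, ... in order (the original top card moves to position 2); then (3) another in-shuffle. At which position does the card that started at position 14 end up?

1

Track the card from position 14 forward through each operation:
  after op 1 (out-shuffle): 14 → 6
  after op 2 (in-shuffle): 6 → 12
  after op 3 (in-shuffle): 12 → 1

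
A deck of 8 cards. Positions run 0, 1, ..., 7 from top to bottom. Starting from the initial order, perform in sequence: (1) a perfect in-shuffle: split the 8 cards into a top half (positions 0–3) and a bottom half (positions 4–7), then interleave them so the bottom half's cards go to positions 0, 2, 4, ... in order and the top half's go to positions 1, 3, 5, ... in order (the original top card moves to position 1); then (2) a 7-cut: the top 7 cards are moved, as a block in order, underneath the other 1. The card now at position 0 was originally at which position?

3

Undo the operations in reverse order, starting from position 0:
  undo op 2 (cut 7): 0 ← 7
  undo op 1 (in-shuffle, from top half): 7 ← 3
So the card at position 0 came from original position 3.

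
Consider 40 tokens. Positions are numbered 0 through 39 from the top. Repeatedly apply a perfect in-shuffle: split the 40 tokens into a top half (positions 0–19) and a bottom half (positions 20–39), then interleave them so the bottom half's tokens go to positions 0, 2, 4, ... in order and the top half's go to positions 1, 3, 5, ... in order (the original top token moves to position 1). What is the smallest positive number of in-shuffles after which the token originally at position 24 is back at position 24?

Follow position 24 under repeated in-shuffles:
24 → 8 → 17 → 35 → 30 → 20 → 0 → 1 → 3 → 7 → 15 → 31 → 22 → 4 → 9 → 19 → 39 → 38 → 36 → 32 → 24
It first returns after 20 in-shuffles.

20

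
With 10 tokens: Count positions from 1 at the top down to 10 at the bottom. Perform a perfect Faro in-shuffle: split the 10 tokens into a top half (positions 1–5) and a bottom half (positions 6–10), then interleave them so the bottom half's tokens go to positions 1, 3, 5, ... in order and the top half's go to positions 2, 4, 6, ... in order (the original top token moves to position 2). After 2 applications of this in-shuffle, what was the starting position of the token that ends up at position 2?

6

Work backwards from position 2, undoing one in-shuffle at a time:
2 ← 1 ← 6
So the token now at position 2 started at position 6.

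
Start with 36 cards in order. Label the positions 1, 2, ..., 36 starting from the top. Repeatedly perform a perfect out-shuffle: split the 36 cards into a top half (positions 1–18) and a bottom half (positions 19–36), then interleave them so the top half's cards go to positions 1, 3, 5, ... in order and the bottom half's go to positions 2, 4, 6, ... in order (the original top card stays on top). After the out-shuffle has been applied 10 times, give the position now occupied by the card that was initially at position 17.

5

Track the card's position through each out-shuffle:
17 → 33 → 30 → 24 → 12 → 23 → 10 → 19 → 2 → 3 → 5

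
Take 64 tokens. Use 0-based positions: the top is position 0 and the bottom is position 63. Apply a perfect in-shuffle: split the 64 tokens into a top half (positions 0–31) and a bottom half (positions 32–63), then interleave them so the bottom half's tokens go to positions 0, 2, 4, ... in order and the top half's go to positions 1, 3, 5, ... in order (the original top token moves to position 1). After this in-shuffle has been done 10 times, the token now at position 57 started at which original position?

Work backwards from position 57, undoing one in-shuffle at a time:
57 ← 28 ← 46 ← 55 ← 27 ← 13 ← 6 ← 35 ← 17 ← 8 ← 36
So the token now at position 57 started at position 36.

36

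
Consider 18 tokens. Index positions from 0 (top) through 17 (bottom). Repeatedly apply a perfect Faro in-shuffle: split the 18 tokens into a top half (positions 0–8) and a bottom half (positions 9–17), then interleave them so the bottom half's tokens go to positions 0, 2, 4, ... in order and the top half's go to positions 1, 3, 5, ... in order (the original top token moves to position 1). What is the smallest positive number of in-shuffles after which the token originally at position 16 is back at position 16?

18

Follow position 16 under repeated in-shuffles:
16 → 14 → 10 → 2 → 5 → 11 → 4 → 9 → 0 → 1 → 3 → 7 → 15 → 12 → 6 → 13 → 8 → 17 → 16
It first returns after 18 in-shuffles.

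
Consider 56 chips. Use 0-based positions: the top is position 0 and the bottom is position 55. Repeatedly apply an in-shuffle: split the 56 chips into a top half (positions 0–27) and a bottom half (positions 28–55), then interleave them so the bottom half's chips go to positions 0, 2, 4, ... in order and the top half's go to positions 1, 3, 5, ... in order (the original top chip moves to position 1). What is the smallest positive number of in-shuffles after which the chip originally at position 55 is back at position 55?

18

Follow position 55 under repeated in-shuffles:
55 → 54 → 52 → 48 → 40 → 24 → 49 → 42 → 28 → 0 → 1 → 3 → 7 → 15 → 31 → 6 → 13 → 27 → 55
It first returns after 18 in-shuffles.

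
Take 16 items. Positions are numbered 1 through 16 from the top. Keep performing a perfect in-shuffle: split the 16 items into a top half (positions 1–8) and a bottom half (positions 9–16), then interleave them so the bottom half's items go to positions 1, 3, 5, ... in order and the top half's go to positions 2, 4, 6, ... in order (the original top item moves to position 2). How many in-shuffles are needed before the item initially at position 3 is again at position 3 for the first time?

Follow position 3 under repeated in-shuffles:
3 → 6 → 12 → 7 → 14 → 11 → 5 → 10 → 3
It first returns after 8 in-shuffles.

8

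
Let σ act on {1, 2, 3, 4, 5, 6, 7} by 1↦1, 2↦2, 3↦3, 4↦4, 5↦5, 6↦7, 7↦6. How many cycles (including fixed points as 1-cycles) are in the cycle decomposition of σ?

6

Cycle decomposition: (1) (2) (3) (4) (5) (6 7).
6 cycles.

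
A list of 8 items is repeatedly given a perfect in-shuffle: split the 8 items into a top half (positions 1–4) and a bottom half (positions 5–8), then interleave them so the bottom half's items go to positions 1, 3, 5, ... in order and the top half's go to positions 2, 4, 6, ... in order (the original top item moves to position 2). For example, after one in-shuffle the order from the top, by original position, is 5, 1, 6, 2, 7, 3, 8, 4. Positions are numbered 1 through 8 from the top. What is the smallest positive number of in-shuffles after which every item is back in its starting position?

6

The in-shuffle permutes the 8 positions with cycle lengths [2, 6].
Every item is home exactly when every cycle has completed a whole number of laps, i.e. after lcm(2, 6) = 6 in-shuffles.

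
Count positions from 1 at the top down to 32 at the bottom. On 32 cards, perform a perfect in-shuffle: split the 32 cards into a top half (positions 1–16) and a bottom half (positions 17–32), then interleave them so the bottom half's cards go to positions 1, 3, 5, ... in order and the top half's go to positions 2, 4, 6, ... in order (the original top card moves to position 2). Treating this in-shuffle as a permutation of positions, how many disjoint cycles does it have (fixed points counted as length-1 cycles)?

4

Trace each unvisited position around until it returns:
(1 2 4 8 16 32 31 29 25 17) (3 6 12 24 15 30 27 21 9 18) (5 10 20 7 14 28 23 13 26 19) (11 22)
4 cycles in total.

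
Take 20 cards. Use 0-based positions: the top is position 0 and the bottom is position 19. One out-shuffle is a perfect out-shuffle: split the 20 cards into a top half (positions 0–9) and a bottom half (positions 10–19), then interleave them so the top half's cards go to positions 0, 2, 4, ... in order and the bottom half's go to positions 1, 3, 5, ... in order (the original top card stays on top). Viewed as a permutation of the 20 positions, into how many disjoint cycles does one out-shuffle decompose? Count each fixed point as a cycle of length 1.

Trace each unvisited position around until it returns:
(0) (1 2 4 8 16 13 ... len 18) (19)
3 cycles in total.

3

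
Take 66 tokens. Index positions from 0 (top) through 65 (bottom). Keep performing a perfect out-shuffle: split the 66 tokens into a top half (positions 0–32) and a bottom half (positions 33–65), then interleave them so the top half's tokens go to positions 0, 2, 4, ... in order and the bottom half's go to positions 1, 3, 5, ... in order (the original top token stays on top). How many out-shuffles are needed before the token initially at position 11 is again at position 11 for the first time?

Follow position 11 under repeated out-shuffles:
11 → 22 → 44 → 23 → 46 → 27 → 54 → 43 → 21 → 42 → 19 → 38 → 11
It first returns after 12 out-shuffles.

12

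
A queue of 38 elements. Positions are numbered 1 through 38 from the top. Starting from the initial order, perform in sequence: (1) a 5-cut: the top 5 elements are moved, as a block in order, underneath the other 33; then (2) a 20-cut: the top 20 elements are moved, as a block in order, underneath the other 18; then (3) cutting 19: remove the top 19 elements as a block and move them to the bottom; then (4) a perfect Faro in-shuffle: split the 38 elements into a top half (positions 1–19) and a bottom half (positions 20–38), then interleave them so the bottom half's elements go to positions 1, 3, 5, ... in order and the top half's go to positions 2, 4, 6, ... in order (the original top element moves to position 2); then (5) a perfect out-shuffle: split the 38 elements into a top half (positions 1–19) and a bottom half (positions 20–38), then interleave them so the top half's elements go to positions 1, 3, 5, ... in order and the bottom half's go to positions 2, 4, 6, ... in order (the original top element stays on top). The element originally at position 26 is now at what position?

Track the element from position 26 forward through each operation:
  after op 1 (cut 5): 26 → 21
  after op 2 (cut 20): 21 → 1
  after op 3 (cut 19): 1 → 20
  after op 4 (in-shuffle): 20 → 1
  after op 5 (out-shuffle): 1 → 1

1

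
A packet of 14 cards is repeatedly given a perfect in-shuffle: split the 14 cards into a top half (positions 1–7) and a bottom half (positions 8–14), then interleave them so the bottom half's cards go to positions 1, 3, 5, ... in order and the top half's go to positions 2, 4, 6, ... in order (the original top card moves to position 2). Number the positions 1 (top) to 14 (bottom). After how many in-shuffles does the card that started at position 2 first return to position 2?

4

Follow position 2 under repeated in-shuffles:
2 → 4 → 8 → 1 → 2
It first returns after 4 in-shuffles.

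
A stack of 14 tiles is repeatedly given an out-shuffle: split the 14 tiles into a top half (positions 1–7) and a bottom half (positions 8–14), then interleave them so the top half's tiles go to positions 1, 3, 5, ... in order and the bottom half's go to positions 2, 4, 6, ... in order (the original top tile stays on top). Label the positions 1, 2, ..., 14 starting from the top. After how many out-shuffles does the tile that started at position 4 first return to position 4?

Follow position 4 under repeated out-shuffles:
4 → 7 → 13 → 12 → 10 → 6 → 11 → 8 → 2 → 3 → 5 → 9 → 4
It first returns after 12 out-shuffles.

12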